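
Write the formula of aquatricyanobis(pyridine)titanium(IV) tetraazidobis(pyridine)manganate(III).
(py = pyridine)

Cation [Ti…]: ligand charges -3, Ti(IV) ⇒ ion charge 1+.
Anion [Mn…]: ligand charges -4, Mn(III) ⇒ ion charge 1−.
One 1+ cation balances one 1− anion.

[Ti(CN)3(H2O)(py)2][Mn(N3)4(py)2]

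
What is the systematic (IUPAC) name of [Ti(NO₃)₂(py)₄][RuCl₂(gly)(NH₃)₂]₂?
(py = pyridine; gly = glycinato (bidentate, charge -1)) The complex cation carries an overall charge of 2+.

Both ions are complex: the cation is named first with the plain metal name, the anion second with the -ate form; each ion's ligands are alphabetised independently.
The complex cation is given as 2+; its ligand charges sum to -2, so Ti = +4.
With 2 anions per cation, each anion must be 2/2 = 1−.
Anion: ligand charges sum to -3; for the ion to be 1−, Ru = +2.

dinitratotetrakis(pyridine)titanium(IV) diamminedichloro(glycinato)ruthenate(II)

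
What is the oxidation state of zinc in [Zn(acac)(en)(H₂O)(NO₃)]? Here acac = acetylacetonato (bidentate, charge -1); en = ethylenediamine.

+2

No counter-ion: the bracketed complex is neutral.
Ligand charges: 1×H2O neutral; 1×NO3 = -1; 1×acac = -1; 1×en neutral; sum -2.
Zn + (-2) = 0 ⇒ Zn is +2.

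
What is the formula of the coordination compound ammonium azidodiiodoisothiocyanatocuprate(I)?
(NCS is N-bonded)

(NH4)3[CuI2(N3)(NCS)]

Ligands: 1 isothiocyanato (NCS, -1), 2 iodo (I, -1), 1 azido (N3, -1). Ligand charge sum = -4.
Charge balance with ammonium (+1) requires 1 complex ion per 3 ammonium.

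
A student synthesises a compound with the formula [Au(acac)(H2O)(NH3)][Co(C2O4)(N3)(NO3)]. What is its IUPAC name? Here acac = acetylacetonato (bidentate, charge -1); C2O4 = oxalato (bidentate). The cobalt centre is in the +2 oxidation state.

(acetylacetonato)ammineaquagold(III) azidonitratooxalatocobaltate(II)

Co is given as +2; the anion's ligand charges sum to -4, so the complex anion is 2−.
A 1:1 salt means the cation carries the equal and opposite charge, 2+.
Cation: ligand charges sum to -1; for the ion to be 2+, Au = +3.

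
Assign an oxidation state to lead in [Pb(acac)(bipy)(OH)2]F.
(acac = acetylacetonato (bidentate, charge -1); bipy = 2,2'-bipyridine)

1 fluoride outside the brackets (-1 each) → the complex ion is 1+.
Ligand charges: 2×OH = -2; 1×acac = -1; 1×bipy neutral; sum -3.
Pb + (-3) = 1+ ⇒ Pb is +4.

+4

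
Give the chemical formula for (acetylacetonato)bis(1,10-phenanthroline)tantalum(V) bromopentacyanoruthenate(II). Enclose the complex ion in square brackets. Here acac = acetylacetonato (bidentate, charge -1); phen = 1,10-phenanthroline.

Cation [Ta…]: ligand charges -1, Ta(V) ⇒ ion charge 4+.
Anion [Ru…]: ligand charges -6, Ru(II) ⇒ ion charge 4−.
One 4+ cation balances one 4− anion.

[Ta(acac)(phen)2][RuBr(CN)5]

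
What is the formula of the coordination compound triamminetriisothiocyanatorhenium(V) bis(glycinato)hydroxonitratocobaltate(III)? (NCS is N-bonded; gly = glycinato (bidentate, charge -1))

[Re(NCS)3(NH3)3][Co(gly)2(NO3)(OH)]2

Cation [Re…]: ligand charges -3, Re(V) ⇒ ion charge 2+.
Anion [Co…]: ligand charges -4, Co(III) ⇒ ion charge 1−.
One 2+ cation requires 2 of the 1− anion.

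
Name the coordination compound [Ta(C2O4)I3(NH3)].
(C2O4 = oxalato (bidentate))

There is no counter-ion, so the complex is neutral overall.
Ligand charges: 3×iodo (-1 each), 1×ammine (neutral), 1×oxalato (-2 each); total -5. So Ta + (-5) = 0, giving Ta = +5.
Ligands are named alphabetically: ammine before iodo before oxalato.

amminetriiodooxalatotantalum(V)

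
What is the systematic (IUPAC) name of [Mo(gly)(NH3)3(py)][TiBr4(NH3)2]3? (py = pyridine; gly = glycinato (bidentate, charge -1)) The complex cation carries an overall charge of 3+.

triammine(glycinato)(pyridine)molybdenum(IV) diamminetetrabromotitanate(III)

Both ions are complex: the cation is named first with the plain metal name, the anion second with the -ate form; each ion's ligands are alphabetised independently.
The complex cation is given as 3+; its ligand charges sum to -1, so Mo = +4.
With 3 anions per cation, each anion must be 3/3 = 1−.
Anion: ligand charges sum to -4; for the ion to be 1−, Ti = +3.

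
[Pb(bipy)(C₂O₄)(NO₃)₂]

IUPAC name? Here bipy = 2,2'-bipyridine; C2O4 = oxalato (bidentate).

There is no counter-ion, so the complex is neutral overall.
Ligand charges: 2×nitrato (-1 each), 1×2,2'-bipyridine (neutral), 1×oxalato (-2 each); total -4. So Pb + (-4) = 0, giving Pb = +4.
Ligands are named alphabetically: bipyridine before nitrato before oxalato.

(2,2'-bipyridine)dinitratooxalatolead(IV)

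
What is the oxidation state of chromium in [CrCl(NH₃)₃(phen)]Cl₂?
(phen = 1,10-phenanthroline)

2 chloride outside the brackets (-1 each) → the complex ion is 2+.
Ligand charges: 1×Cl = -1; 3×NH3 neutral; 1×phen neutral; sum -1.
Cr + (-1) = 2+ ⇒ Cr is +3.

+3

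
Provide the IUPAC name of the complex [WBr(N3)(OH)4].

There is no counter-ion, so the complex is neutral overall.
Ligand charges: 4×hydroxo (-1 each), 1×azido (-1 each), 1×bromo (-1 each); total -6. So W + (-6) = 0, giving W = +6.
Ligands are named alphabetically: azido before bromo before hydroxo.

azidobromotetrahydroxotungsten(VI)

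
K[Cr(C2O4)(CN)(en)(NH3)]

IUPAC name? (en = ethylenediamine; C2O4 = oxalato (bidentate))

The 1 potassium counter-ion carries a total charge of +1, so each complex ion is 1−.
Ligand charges: 1×cyano (-1 each), 1×ethylenediamine (neutral), 1×ammine (neutral), 1×oxalato (-2 each); total -3. So Cr + (-3) = 1−, giving Cr = +2.
Ligands are named alphabetically: ammine before cyano before ethylenediamine before oxalato.
The complex ion is anionic, so chromium takes the -ate form chromate(II).

potassium amminecyano(ethylenediamine)oxalatochromate(II)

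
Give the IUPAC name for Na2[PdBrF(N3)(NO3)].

sodium azidobromofluoronitratopalladate(II)

The 2 sodium counter-ions carry a total charge of +2, so each complex ion is 2−.
Ligand charges: 1×bromo (-1 each), 1×fluoro (-1 each), 1×nitrato (-1 each), 1×azido (-1 each); total -4. So Pd + (-4) = 2−, giving Pd = +2.
The complex ion is anionic, so palladium takes the -ate form palladate(II).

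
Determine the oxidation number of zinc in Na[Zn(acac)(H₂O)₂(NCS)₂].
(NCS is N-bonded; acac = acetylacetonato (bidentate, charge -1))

1 sodium outside the brackets (+1 each) → the complex ion is 1−.
Ligand charges: 2×NCS = -2; 1×acac = -1; 2×H2O neutral; sum -3.
Zn + (-3) = 1− ⇒ Zn is +2.

+2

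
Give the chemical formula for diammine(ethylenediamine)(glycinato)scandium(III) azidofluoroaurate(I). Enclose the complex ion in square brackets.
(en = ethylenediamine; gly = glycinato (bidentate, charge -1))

[Sc(en)(gly)(NH3)2][AuF(N3)]2

Cation [Sc…]: ligand charges -1, Sc(III) ⇒ ion charge 2+.
Anion [Au…]: ligand charges -2, Au(I) ⇒ ion charge 1−.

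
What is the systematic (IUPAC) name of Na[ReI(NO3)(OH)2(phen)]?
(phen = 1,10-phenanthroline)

The 1 sodium counter-ion carries a total charge of +1, so each complex ion is 1−.
Ligand charges: 2×hydroxo (-1 each), 1×nitrato (-1 each), 1×iodo (-1 each), 1×1,10-phenanthroline (neutral); total -4. So Re + (-4) = 1−, giving Re = +3.
Ligands are named alphabetically: hydroxo before iodo before nitrato before phenanthroline.
The complex ion is anionic, so rhenium takes the -ate form rhenate(III).

sodium dihydroxoiodonitrato(1,10-phenanthroline)rhenate(III)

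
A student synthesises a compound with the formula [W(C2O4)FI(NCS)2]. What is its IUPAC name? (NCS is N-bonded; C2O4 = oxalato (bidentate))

fluoroiododiisothiocyanatooxalatotungsten(VI)

There is no counter-ion, so the complex is neutral overall.
Ligand charges: 1×iodo (-1 each), 1×fluoro (-1 each), 2×isothiocyanato (-1 each), 1×oxalato (-2 each); total -6. So W + (-6) = 0, giving W = +6.
Ligands are named alphabetically: fluoro before iodo before isothiocyanato before oxalato.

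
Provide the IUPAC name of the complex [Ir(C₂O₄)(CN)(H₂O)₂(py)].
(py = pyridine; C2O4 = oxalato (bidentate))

diaquacyanooxalato(pyridine)iridium(III)

There is no counter-ion, so the complex is neutral overall.
Ligand charges: 2×aqua (neutral), 1×cyano (-1 each), 1×pyridine (neutral), 1×oxalato (-2 each); total -3. So Ir + (-3) = 0, giving Ir = +3.
Ligands are named alphabetically: aqua before cyano before oxalato before pyridine.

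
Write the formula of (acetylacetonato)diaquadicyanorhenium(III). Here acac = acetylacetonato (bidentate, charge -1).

Ligands: 2 aqua (H2O, neutral), 1 acetylacetonato (acac, -1), 2 cyano (CN, -1). Ligand charge sum = -3.
With Re in oxidation state +3, the complex ion is [Re...].

[Re(acac)(CN)2(H2O)2]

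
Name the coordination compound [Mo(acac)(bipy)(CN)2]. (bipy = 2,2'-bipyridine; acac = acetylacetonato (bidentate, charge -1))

There is no counter-ion, so the complex is neutral overall.
Ligand charges: 1×2,2'-bipyridine (neutral), 1×acetylacetonato (-1 each), 2×cyano (-1 each); total -3. So Mo + (-3) = 0, giving Mo = +3.
Ligands are named alphabetically: acetylacetonato before bipyridine before cyano.

(acetylacetonato)(2,2'-bipyridine)dicyanomolybdenum(III)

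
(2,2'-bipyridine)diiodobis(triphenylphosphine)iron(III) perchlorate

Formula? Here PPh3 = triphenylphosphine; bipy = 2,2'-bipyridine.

[Fe(bipy)I2(PPh3)2]ClO4

Ligands: 2 triphenylphosphine (PPh3, neutral), 1 2,2'-bipyridine (bipy, neutral), 2 iodo (I, -1). Ligand charge sum = -2.
With Fe in oxidation state +3, the complex ion is [Fe...]^1+.
Charge balance with perchlorate (-1) requires 1 complex ion per 1 perchlorate.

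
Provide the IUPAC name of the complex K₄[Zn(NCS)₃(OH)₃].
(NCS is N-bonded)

The 4 potassium counter-ions carry a total charge of +4, so each complex ion is 4−.
Ligand charges: 3×hydroxo (-1 each), 3×isothiocyanato (-1 each); total -6. So Zn + (-6) = 4−, giving Zn = +2.
The complex ion is anionic, so zinc takes the -ate form zincate(II).

potassium trihydroxotriisothiocyanatozincate(II)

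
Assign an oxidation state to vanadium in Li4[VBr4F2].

+2

4 lithium outside the brackets (+1 each) → the complex ion is 4−.
Ligand charges: 2×F = -2; 4×Br = -4; sum -6.
V + (-6) = 4− ⇒ V is +2.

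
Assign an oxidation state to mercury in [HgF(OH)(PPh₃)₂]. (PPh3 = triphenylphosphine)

+2

No counter-ion: the bracketed complex is neutral.
Ligand charges: 1×OH = -1; 2×PPh3 neutral; 1×F = -1; sum -2.
Hg + (-2) = 0 ⇒ Hg is +2.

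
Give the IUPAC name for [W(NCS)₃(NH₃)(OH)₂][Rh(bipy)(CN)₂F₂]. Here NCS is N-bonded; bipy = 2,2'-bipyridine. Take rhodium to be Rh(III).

Rh is given as +3; the anion's ligand charges sum to -4, so the complex anion is 1−.
A 1:1 salt means the cation carries the equal and opposite charge, 1+.
Cation: ligand charges sum to -5; for the ion to be 1+, W = +6.

amminedihydroxotriisothiocyanatotungsten(VI) (2,2'-bipyridine)dicyanodifluororhodate(III)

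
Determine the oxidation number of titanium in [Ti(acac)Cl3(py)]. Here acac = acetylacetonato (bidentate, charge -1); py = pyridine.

No counter-ion: the bracketed complex is neutral.
Ligand charges: 3×Cl = -3; 1×acac = -1; 1×py neutral; sum -4.
Ti + (-4) = 0 ⇒ Ti is +4.

+4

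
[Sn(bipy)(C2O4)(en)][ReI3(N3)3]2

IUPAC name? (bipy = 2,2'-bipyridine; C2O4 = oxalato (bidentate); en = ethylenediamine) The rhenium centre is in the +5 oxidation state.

Re is given as +5; the anion's ligand charges sum to -6, so the complex anion is 1−.
With 2 anions per cation, the cation must be 2×1 = 2+.
Cation: ligand charges sum to -2; for the ion to be 2+, Sn = +4.

(2,2'-bipyridine)(ethylenediamine)oxalatotin(IV) triazidotriiodorhenate(V)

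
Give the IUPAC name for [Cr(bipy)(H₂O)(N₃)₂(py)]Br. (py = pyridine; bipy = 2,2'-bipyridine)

The 1 bromide counter-ion carries a total charge of -1, so each complex ion is 1+.
Ligand charges: 2×azido (-1 each), 1×pyridine (neutral), 1×2,2'-bipyridine (neutral), 1×aqua (neutral); total -2. So Cr + (-2) = 1+, giving Cr = +3.
Ligands are named alphabetically: aqua before azido before bipyridine before pyridine.

aquadiazido(2,2'-bipyridine)(pyridine)chromium(III) bromide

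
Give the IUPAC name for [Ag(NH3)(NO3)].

amminenitratosilver(I)

There is no counter-ion, so the complex is neutral overall.
Ligand charges: 1×ammine (neutral), 1×nitrato (-1 each); total -1. So Ag + (-1) = 0, giving Ag = +1.
Ligands are named alphabetically: ammine before nitrato.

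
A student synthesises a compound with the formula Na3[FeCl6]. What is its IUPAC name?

sodium hexachloroferrate(III)

The 3 sodium counter-ions carry a total charge of +3, so each complex ion is 3−.
Ligand charges: 6×chloro (-1 each); total -6. So Fe + (-6) = 3−, giving Fe = +3.
The complex ion is anionic, so iron takes the -ate form ferrate(III).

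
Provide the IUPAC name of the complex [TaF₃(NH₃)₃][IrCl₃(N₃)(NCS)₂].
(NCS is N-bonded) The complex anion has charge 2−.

Both ions are complex: the cation is named first with the plain metal name, the anion second with the -ate form; each ion's ligands are alphabetised independently.
The complex anion is given as 2−; its ligand charges sum to -6, so Ir = +4.
A 1:1 salt means the cation carries the equal and opposite charge, 2+.
Cation: ligand charges sum to -3; for the ion to be 2+, Ta = +5.

triamminetrifluorotantalum(V) azidotrichlorodiisothiocyanatoiridate(IV)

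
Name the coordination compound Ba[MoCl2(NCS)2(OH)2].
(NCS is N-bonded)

The 1 barium counter-ion carries a total charge of +2, so each complex ion is 2−.
Ligand charges: 2×hydroxo (-1 each), 2×chloro (-1 each), 2×isothiocyanato (-1 each); total -6. So Mo + (-6) = 2−, giving Mo = +4.
The complex ion is anionic, so molybdenum takes the -ate form molybdate(IV).

barium dichlorodihydroxodiisothiocyanatomolybdate(IV)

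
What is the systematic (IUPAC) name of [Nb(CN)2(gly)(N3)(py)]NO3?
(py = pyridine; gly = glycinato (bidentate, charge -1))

The 1 nitrate counter-ion carries a total charge of -1, so each complex ion is 1+.
Ligand charges: 1×pyridine (neutral), 1×glycinato (-1 each), 1×azido (-1 each), 2×cyano (-1 each); total -4. So Nb + (-4) = 1+, giving Nb = +5.
Ligands are named alphabetically: azido before cyano before glycinato before pyridine.

azidodicyano(glycinato)(pyridine)niobium(V) nitrate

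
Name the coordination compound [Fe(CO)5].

There is no counter-ion, so the complex is neutral overall.
Ligand charges: 5×carbonyl (neutral); total 0. So Fe + (0) = 0, giving Fe = 0.

pentacarbonyliron(0)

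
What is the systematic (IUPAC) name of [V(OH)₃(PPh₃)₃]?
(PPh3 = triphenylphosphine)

trihydroxotris(triphenylphosphine)vanadium(III)

There is no counter-ion, so the complex is neutral overall.
Ligand charges: 3×triphenylphosphine (neutral), 3×hydroxo (-1 each); total -3. So V + (-3) = 0, giving V = +3.
Ligands are named alphabetically: hydroxo before triphenylphosphine.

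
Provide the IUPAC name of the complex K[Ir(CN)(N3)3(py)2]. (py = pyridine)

The 1 potassium counter-ion carries a total charge of +1, so each complex ion is 1−.
Ligand charges: 2×pyridine (neutral), 3×azido (-1 each), 1×cyano (-1 each); total -4. So Ir + (-4) = 1−, giving Ir = +3.
The complex ion is anionic, so iridium takes the -ate form iridate(III).

potassium triazidocyanobis(pyridine)iridate(III)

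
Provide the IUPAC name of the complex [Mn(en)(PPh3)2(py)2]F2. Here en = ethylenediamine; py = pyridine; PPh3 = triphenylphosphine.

The 2 fluoride counter-ions carry a total charge of -2, so each complex ion is 2+.
Ligand charges: 1×ethylenediamine (neutral), 2×pyridine (neutral), 2×triphenylphosphine (neutral); total 0. So Mn + (0) = 2+, giving Mn = +2.
Ligands are named alphabetically: ethylenediamine before pyridine before triphenylphosphine.

(ethylenediamine)bis(pyridine)bis(triphenylphosphine)manganese(II) fluoride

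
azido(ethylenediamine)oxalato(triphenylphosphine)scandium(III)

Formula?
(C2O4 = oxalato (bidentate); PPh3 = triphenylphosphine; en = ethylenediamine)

Ligands: 1 oxalato (C2O4, -2), 1 triphenylphosphine (PPh3, neutral), 1 ethylenediamine (en, neutral), 1 azido (N3, -1). Ligand charge sum = -3.
With Sc in oxidation state +3, the complex ion is [Sc...].

[Sc(C2O4)(en)(N3)(PPh3)]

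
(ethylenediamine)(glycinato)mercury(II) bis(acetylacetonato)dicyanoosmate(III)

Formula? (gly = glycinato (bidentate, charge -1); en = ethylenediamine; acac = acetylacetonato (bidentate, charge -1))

[Hg(en)(gly)][Os(acac)2(CN)2]

Cation [Hg…]: ligand charges -1, Hg(II) ⇒ ion charge 1+.
Anion [Os…]: ligand charges -4, Os(III) ⇒ ion charge 1−.
One 1+ cation balances one 1− anion.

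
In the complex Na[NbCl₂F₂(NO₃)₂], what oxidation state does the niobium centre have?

1 sodium outside the brackets (+1 each) → the complex ion is 1−.
Ligand charges: 2×F = -2; 2×NO3 = -2; 2×Cl = -2; sum -6.
Nb + (-6) = 1− ⇒ Nb is +5.

+5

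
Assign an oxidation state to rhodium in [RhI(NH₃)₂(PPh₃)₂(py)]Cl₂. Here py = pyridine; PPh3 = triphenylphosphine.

+3

2 chloride outside the brackets (-1 each) → the complex ion is 2+.
Ligand charges: 1×py neutral; 2×PPh3 neutral; 2×NH3 neutral; 1×I = -1; sum -1.
Rh + (-1) = 2+ ⇒ Rh is +3.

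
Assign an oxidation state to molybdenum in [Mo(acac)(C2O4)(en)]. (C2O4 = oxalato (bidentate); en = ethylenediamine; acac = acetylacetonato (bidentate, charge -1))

+3

No counter-ion: the bracketed complex is neutral.
Ligand charges: 1×C2O4 = -2; 1×en neutral; 1×acac = -1; sum -3.
Mo + (-3) = 0 ⇒ Mo is +3.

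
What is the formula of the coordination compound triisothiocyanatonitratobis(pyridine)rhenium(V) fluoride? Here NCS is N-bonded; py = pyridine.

Ligands: 1 nitrato (NO3, -1), 3 isothiocyanato (NCS, -1), 2 pyridine (py, neutral). Ligand charge sum = -4.
With Re in oxidation state +5, the complex ion is [Re...]^1+.
Charge balance with fluoride (-1) requires 1 complex ion per 1 fluoride.

[Re(NCS)3(NO3)(py)2]F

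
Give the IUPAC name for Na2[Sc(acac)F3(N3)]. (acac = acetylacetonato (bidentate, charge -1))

sodium (acetylacetonato)azidotrifluoroscandate(III)

The 2 sodium counter-ions carry a total charge of +2, so each complex ion is 2−.
Ligand charges: 3×fluoro (-1 each), 1×acetylacetonato (-1 each), 1×azido (-1 each); total -5. So Sc + (-5) = 2−, giving Sc = +3.
Ligands are named alphabetically: acetylacetonato before azido before fluoro.
The complex ion is anionic, so scandium takes the -ate form scandate(III).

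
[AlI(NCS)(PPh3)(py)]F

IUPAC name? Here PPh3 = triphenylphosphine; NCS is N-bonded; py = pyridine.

The 1 fluoride counter-ion carries a total charge of -1, so each complex ion is 1+.
Ligand charges: 1×triphenylphosphine (neutral), 1×isothiocyanato (-1 each), 1×iodo (-1 each), 1×pyridine (neutral); total -2. So Al + (-2) = 1+, giving Al = +3.
Ligands are named alphabetically: iodo before isothiocyanato before pyridine before triphenylphosphine.

iodoisothiocyanato(pyridine)(triphenylphosphine)aluminium(III) fluoride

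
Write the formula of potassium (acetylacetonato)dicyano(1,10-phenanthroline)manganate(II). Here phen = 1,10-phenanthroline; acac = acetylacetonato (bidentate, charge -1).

K[Mn(acac)(CN)2(phen)]

Ligands: 1 1,10-phenanthroline (phen, neutral), 1 acetylacetonato (acac, -1), 2 cyano (CN, -1). Ligand charge sum = -3.
Charge balance with potassium (+1) requires 1 complex ion per 1 potassium.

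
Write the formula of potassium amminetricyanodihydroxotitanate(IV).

K[Ti(CN)3(NH3)(OH)2]

Ligands: 2 hydroxo (OH, -1), 3 cyano (CN, -1), 1 ammine (NH3, neutral). Ligand charge sum = -5.
With Ti in oxidation state +4, the complex ion is [Ti...]^1−.
Charge balance with potassium (+1) requires 1 complex ion per 1 potassium.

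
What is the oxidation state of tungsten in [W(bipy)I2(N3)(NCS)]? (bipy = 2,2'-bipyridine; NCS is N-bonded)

No counter-ion: the bracketed complex is neutral.
Ligand charges: 1×bipy neutral; 1×N3 = -1; 2×I = -2; 1×NCS = -1; sum -4.
W + (-4) = 0 ⇒ W is +4.

+4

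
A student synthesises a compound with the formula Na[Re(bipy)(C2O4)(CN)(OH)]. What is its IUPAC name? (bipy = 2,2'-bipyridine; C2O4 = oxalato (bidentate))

sodium (2,2'-bipyridine)cyanohydroxooxalatorhenate(III)

The 1 sodium counter-ion carries a total charge of +1, so each complex ion is 1−.
Ligand charges: 1×2,2'-bipyridine (neutral), 1×hydroxo (-1 each), 1×cyano (-1 each), 1×oxalato (-2 each); total -4. So Re + (-4) = 1−, giving Re = +3.
The complex ion is anionic, so rhenium takes the -ate form rhenate(III).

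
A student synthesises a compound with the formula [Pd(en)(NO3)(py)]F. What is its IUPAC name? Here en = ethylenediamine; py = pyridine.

(ethylenediamine)nitrato(pyridine)palladium(II) fluoride

The 1 fluoride counter-ion carries a total charge of -1, so each complex ion is 1+.
Ligand charges: 1×nitrato (-1 each), 1×ethylenediamine (neutral), 1×pyridine (neutral); total -1. So Pd + (-1) = 1+, giving Pd = +2.
Ligands are named alphabetically: ethylenediamine before nitrato before pyridine.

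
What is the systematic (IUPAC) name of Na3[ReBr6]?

sodium hexabromorhenate(III)

The 3 sodium counter-ions carry a total charge of +3, so each complex ion is 3−.
Ligand charges: 6×bromo (-1 each); total -6. So Re + (-6) = 3−, giving Re = +3.
The complex ion is anionic, so rhenium takes the -ate form rhenate(III).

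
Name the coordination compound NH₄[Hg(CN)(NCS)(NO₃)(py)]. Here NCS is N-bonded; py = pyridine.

The 1 ammonium counter-ion carries a total charge of +1, so each complex ion is 1−.
Ligand charges: 1×cyano (-1 each), 1×isothiocyanato (-1 each), 1×nitrato (-1 each), 1×pyridine (neutral); total -3. So Hg + (-3) = 1−, giving Hg = +2.
Ligands are named alphabetically: cyano before isothiocyanato before nitrato before pyridine.
The complex ion is anionic, so mercury takes the -ate form mercurate(II).

ammonium cyanoisothiocyanatonitrato(pyridine)mercurate(II)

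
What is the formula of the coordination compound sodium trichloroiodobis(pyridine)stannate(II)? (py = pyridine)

Ligands: 2 pyridine (py, neutral), 1 iodo (I, -1), 3 chloro (Cl, -1). Ligand charge sum = -4.
With Sn in oxidation state +2, the complex ion is [Sn...]^2−.
Charge balance with sodium (+1) requires 1 complex ion per 2 sodium.

Na2[SnCl3I(py)2]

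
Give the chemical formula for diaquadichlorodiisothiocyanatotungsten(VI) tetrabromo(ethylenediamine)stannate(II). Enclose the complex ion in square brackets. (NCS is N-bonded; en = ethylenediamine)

[WCl2(H2O)2(NCS)2][SnBr4(en)]

Cation [W…]: ligand charges -4, W(VI) ⇒ ion charge 2+.
Anion [Sn…]: ligand charges -4, Sn(II) ⇒ ion charge 2−.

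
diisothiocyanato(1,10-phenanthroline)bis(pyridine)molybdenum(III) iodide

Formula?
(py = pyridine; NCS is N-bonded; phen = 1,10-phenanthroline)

Ligands: 2 pyridine (py, neutral), 2 isothiocyanato (NCS, -1), 1 1,10-phenanthroline (phen, neutral). Ligand charge sum = -2.
With Mo in oxidation state +3, the complex ion is [Mo...]^1+.
Charge balance with iodide (-1) requires 1 complex ion per 1 iodide.

[Mo(NCS)2(phen)(py)2]I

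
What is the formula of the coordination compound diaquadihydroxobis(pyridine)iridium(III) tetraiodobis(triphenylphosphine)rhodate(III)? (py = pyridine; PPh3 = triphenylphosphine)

[Ir(H2O)2(OH)2(py)2][RhI4(PPh3)2]

Cation [Ir…]: ligand charges -2, Ir(III) ⇒ ion charge 1+.
Anion [Rh…]: ligand charges -4, Rh(III) ⇒ ion charge 1−.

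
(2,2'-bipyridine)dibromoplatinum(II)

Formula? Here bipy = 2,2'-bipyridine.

Ligands: 2 bromo (Br, -1), 1 2,2'-bipyridine (bipy, neutral). Ligand charge sum = -2.
With Pt in oxidation state +2, the complex ion is [Pt...].

[Pt(bipy)Br2]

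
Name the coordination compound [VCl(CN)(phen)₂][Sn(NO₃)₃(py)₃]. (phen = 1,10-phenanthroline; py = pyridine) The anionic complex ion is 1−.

chlorocyanobis(1,10-phenanthroline)vanadium(III) trinitratotris(pyridine)stannate(II)

The complex anion is given as 1−; its ligand charges sum to -3, so Sn = +2.
A 1:1 salt means the cation carries the equal and opposite charge, 1+.
Cation: ligand charges sum to -2; for the ion to be 1+, V = +3.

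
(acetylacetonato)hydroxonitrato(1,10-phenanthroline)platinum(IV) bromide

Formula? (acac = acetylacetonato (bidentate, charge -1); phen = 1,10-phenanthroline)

Ligands: 1 nitrato (NO3, -1), 1 hydroxo (OH, -1), 1 acetylacetonato (acac, -1), 1 1,10-phenanthroline (phen, neutral). Ligand charge sum = -3.
Charge balance with bromide (-1) requires 1 complex ion per 1 bromide.

[Pt(acac)(NO3)(OH)(phen)]Br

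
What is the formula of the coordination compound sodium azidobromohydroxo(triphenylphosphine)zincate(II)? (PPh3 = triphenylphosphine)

Na[ZnBr(N3)(OH)(PPh3)]

Ligands: 1 triphenylphosphine (PPh3, neutral), 1 azido (N3, -1), 1 hydroxo (OH, -1), 1 bromo (Br, -1). Ligand charge sum = -3.
With Zn in oxidation state +2, the complex ion is [Zn...]^1−.
Charge balance with sodium (+1) requires 1 complex ion per 1 sodium.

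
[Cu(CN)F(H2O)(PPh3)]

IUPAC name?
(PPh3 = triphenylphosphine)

aquacyanofluoro(triphenylphosphine)copper(II)

There is no counter-ion, so the complex is neutral overall.
Ligand charges: 1×aqua (neutral), 1×cyano (-1 each), 1×fluoro (-1 each), 1×triphenylphosphine (neutral); total -2. So Cu + (-2) = 0, giving Cu = +2.
Ligands are named alphabetically: aqua before cyano before fluoro before triphenylphosphine.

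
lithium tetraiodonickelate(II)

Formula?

Ligands: 4 iodo (I, -1). Ligand charge sum = -4.
Charge balance with lithium (+1) requires 1 complex ion per 2 lithium.

Li2[NiI4]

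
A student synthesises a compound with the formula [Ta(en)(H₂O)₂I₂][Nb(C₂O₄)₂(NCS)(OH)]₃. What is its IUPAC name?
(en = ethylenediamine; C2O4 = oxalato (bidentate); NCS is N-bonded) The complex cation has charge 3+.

diaqua(ethylenediamine)diiodotantalum(V) hydroxoisothiocyanatodioxalatoniobate(V)

Both ions are complex: the cation is named first with the plain metal name, the anion second with the -ate form; each ion's ligands are alphabetised independently.
The complex cation is given as 3+; its ligand charges sum to -2, so Ta = +5.
With 3 anions per cation, each anion must be 3/3 = 1−.
Anion: ligand charges sum to -6; for the ion to be 1−, Nb = +5.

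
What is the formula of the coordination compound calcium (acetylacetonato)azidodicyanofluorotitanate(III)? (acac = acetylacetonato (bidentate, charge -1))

Ligands: 1 azido (N3, -1), 1 fluoro (F, -1), 1 acetylacetonato (acac, -1), 2 cyano (CN, -1). Ligand charge sum = -5.
With Ti in oxidation state +3, the complex ion is [Ti...]^2−.
Charge balance with calcium (+2) requires 1 complex ion per 1 calcium.

Ca[Ti(acac)(CN)2F(N3)]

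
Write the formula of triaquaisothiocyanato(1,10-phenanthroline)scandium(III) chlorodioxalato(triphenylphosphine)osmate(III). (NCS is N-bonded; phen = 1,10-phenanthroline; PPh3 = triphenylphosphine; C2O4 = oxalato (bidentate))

Cation [Sc…]: ligand charges -1, Sc(III) ⇒ ion charge 2+.
Anion [Os…]: ligand charges -5, Os(III) ⇒ ion charge 2−.

[Sc(H2O)3(NCS)(phen)][Os(C2O4)2Cl(PPh3)]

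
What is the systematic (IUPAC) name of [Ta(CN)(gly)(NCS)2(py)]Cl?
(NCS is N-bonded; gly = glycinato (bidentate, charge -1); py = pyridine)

cyano(glycinato)diisothiocyanato(pyridine)tantalum(V) chloride

The 1 chloride counter-ion carries a total charge of -1, so each complex ion is 1+.
Ligand charges: 1×cyano (-1 each), 2×isothiocyanato (-1 each), 1×glycinato (-1 each), 1×pyridine (neutral); total -4. So Ta + (-4) = 1+, giving Ta = +5.
Ligands are named alphabetically: cyano before glycinato before isothiocyanato before pyridine.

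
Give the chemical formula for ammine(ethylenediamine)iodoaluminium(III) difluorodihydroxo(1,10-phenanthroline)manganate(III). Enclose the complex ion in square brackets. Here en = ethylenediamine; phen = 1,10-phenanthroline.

Cation [Al…]: ligand charges -1, Al(III) ⇒ ion charge 2+.
Anion [Mn…]: ligand charges -4, Mn(III) ⇒ ion charge 1−.
One 2+ cation requires 2 of the 1− anion.

[Al(en)I(NH3)][MnF2(OH)2(phen)]2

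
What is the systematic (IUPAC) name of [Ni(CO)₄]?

There is no counter-ion, so the complex is neutral overall.
Ligand charges: 4×carbonyl (neutral); total 0. So Ni + (0) = 0, giving Ni = 0.

tetracarbonylnickel(0)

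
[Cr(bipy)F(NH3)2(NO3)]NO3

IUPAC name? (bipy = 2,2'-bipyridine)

The 1 nitrate counter-ion carries a total charge of -1, so each complex ion is 1+.
Ligand charges: 1×nitrato (-1 each), 2×ammine (neutral), 1×2,2'-bipyridine (neutral), 1×fluoro (-1 each); total -2. So Cr + (-2) = 1+, giving Cr = +3.
Ligands are named alphabetically: ammine before bipyridine before fluoro before nitrato.

diammine(2,2'-bipyridine)fluoronitratochromium(III) nitrate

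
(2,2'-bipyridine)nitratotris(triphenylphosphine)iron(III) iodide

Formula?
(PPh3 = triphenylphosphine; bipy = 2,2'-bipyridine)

Ligands: 1 nitrato (NO3, -1), 3 triphenylphosphine (PPh3, neutral), 1 2,2'-bipyridine (bipy, neutral). Ligand charge sum = -1.
With Fe in oxidation state +3, the complex ion is [Fe...]^2+.
Charge balance with iodide (-1) requires 1 complex ion per 2 iodide.

[Fe(bipy)(NO3)(PPh3)3]I2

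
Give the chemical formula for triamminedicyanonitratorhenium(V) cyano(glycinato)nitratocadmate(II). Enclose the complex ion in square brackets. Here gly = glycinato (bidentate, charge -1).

[Re(CN)2(NH3)3(NO3)][Cd(CN)(gly)(NO3)]2

Cation [Re…]: ligand charges -3, Re(V) ⇒ ion charge 2+.
Anion [Cd…]: ligand charges -3, Cd(II) ⇒ ion charge 1−.
One 2+ cation requires 2 of the 1− anion.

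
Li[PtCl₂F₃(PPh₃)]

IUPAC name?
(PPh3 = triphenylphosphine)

lithium dichlorotrifluoro(triphenylphosphine)platinate(IV)

The 1 lithium counter-ion carries a total charge of +1, so each complex ion is 1−.
Ligand charges: 1×triphenylphosphine (neutral), 2×chloro (-1 each), 3×fluoro (-1 each); total -5. So Pt + (-5) = 1−, giving Pt = +4.
The complex ion is anionic, so platinum takes the -ate form platinate(IV).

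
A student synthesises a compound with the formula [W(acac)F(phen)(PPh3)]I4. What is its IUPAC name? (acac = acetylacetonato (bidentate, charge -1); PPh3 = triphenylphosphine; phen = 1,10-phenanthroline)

(acetylacetonato)fluoro(1,10-phenanthroline)(triphenylphosphine)tungsten(VI) iodide

The 4 iodide counter-ions carry a total charge of -4, so each complex ion is 4+.
Ligand charges: 1×fluoro (-1 each), 1×acetylacetonato (-1 each), 1×triphenylphosphine (neutral), 1×1,10-phenanthroline (neutral); total -2. So W + (-2) = 4+, giving W = +6.
Ligands are named alphabetically: acetylacetonato before fluoro before phenanthroline before triphenylphosphine.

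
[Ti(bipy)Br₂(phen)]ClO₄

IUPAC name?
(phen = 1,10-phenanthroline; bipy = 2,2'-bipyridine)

(2,2'-bipyridine)dibromo(1,10-phenanthroline)titanium(III) perchlorate

The 1 perchlorate counter-ion carries a total charge of -1, so each complex ion is 1+.
Ligand charges: 2×bromo (-1 each), 1×1,10-phenanthroline (neutral), 1×2,2'-bipyridine (neutral); total -2. So Ti + (-2) = 1+, giving Ti = +3.
Ligands are named alphabetically: bipyridine before bromo before phenanthroline.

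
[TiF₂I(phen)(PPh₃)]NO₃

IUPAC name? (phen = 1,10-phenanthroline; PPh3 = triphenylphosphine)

The 1 nitrate counter-ion carries a total charge of -1, so each complex ion is 1+.
Ligand charges: 2×fluoro (-1 each), 1×1,10-phenanthroline (neutral), 1×iodo (-1 each), 1×triphenylphosphine (neutral); total -3. So Ti + (-3) = 1+, giving Ti = +4.
Ligands are named alphabetically: fluoro before iodo before phenanthroline before triphenylphosphine.

difluoroiodo(1,10-phenanthroline)(triphenylphosphine)titanium(IV) nitrate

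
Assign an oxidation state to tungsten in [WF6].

No counter-ion: the bracketed complex is neutral.
Ligand charges: 6×F = -6; sum -6.
W + (-6) = 0 ⇒ W is +6.

+6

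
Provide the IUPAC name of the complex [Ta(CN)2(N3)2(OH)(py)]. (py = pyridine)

diazidodicyanohydroxo(pyridine)tantalum(V)

There is no counter-ion, so the complex is neutral overall.
Ligand charges: 2×azido (-1 each), 1×pyridine (neutral), 2×cyano (-1 each), 1×hydroxo (-1 each); total -5. So Ta + (-5) = 0, giving Ta = +5.
Ligands are named alphabetically: azido before cyano before hydroxo before pyridine.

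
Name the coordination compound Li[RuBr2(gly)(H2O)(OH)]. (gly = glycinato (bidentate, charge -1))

The 1 lithium counter-ion carries a total charge of +1, so each complex ion is 1−.
Ligand charges: 1×hydroxo (-1 each), 1×aqua (neutral), 2×bromo (-1 each), 1×glycinato (-1 each); total -4. So Ru + (-4) = 1−, giving Ru = +3.
The complex ion is anionic, so ruthenium takes the -ate form ruthenate(III).

lithium aquadibromo(glycinato)hydroxoruthenate(III)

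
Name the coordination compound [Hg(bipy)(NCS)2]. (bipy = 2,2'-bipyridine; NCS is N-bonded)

(2,2'-bipyridine)diisothiocyanatomercury(II)

There is no counter-ion, so the complex is neutral overall.
Ligand charges: 1×2,2'-bipyridine (neutral), 2×isothiocyanato (-1 each); total -2. So Hg + (-2) = 0, giving Hg = +2.
Ligands are named alphabetically: bipyridine before isothiocyanato.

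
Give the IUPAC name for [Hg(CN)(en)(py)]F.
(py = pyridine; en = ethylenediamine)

cyano(ethylenediamine)(pyridine)mercury(II) fluoride

The 1 fluoride counter-ion carries a total charge of -1, so each complex ion is 1+.
Ligand charges: 1×pyridine (neutral), 1×cyano (-1 each), 1×ethylenediamine (neutral); total -1. So Hg + (-1) = 1+, giving Hg = +2.
Ligands are named alphabetically: cyano before ethylenediamine before pyridine.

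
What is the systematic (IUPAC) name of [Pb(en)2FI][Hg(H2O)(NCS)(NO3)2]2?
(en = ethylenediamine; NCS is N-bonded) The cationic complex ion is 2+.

bis(ethylenediamine)fluoroiodolead(IV) aquaisothiocyanatodinitratomercurate(II)

Both ions are complex: the cation is named first with the plain metal name, the anion second with the -ate form; each ion's ligands are alphabetised independently.
The complex cation is given as 2+; its ligand charges sum to -2, so Pb = +4.
With 2 anions per cation, each anion must be 2/2 = 1−.
Anion: ligand charges sum to -3; for the ion to be 1−, Hg = +2.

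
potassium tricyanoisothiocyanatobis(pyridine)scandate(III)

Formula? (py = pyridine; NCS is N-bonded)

Ligands: 2 pyridine (py, neutral), 1 isothiocyanato (NCS, -1), 3 cyano (CN, -1). Ligand charge sum = -4.
Charge balance with potassium (+1) requires 1 complex ion per 1 potassium.

K[Sc(CN)3(NCS)(py)2]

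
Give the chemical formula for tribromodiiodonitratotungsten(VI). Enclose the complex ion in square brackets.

[WBr3I2(NO3)]

Ligands: 1 nitrato (NO3, -1), 3 bromo (Br, -1), 2 iodo (I, -1). Ligand charge sum = -6.
With W in oxidation state +6, the complex ion is [W...].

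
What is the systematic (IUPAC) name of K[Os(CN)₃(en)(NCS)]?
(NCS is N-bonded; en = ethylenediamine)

The 1 potassium counter-ion carries a total charge of +1, so each complex ion is 1−.
Ligand charges: 3×cyano (-1 each), 1×isothiocyanato (-1 each), 1×ethylenediamine (neutral); total -4. So Os + (-4) = 1−, giving Os = +3.
Ligands are named alphabetically: cyano before ethylenediamine before isothiocyanato.
The complex ion is anionic, so osmium takes the -ate form osmate(III).

potassium tricyano(ethylenediamine)isothiocyanatoosmate(III)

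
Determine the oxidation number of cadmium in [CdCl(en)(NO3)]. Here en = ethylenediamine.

+2

No counter-ion: the bracketed complex is neutral.
Ligand charges: 1×Cl = -1; 1×NO3 = -1; 1×en neutral; sum -2.
Cd + (-2) = 0 ⇒ Cd is +2.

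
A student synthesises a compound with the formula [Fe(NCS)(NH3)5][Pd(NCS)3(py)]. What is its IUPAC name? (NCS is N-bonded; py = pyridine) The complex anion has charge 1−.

Both ions are complex: the cation is named first with the plain metal name, the anion second with the -ate form; each ion's ligands are alphabetised independently.
The complex anion is given as 1−; its ligand charges sum to -3, so Pd = +2.
A 1:1 salt means the cation carries the equal and opposite charge, 1+.
Cation: ligand charges sum to -1; for the ion to be 1+, Fe = +2.

pentaammineisothiocyanatoiron(II) triisothiocyanato(pyridine)palladate(II)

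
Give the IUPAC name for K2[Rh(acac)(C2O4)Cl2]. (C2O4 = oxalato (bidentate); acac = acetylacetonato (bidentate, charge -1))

The 2 potassium counter-ions carry a total charge of +2, so each complex ion is 2−.
Ligand charges: 1×oxalato (-2 each), 2×chloro (-1 each), 1×acetylacetonato (-1 each); total -5. So Rh + (-5) = 2−, giving Rh = +3.
Ligands are named alphabetically: acetylacetonato before chloro before oxalato.
The complex ion is anionic, so rhodium takes the -ate form rhodate(III).

potassium (acetylacetonato)dichlorooxalatorhodate(III)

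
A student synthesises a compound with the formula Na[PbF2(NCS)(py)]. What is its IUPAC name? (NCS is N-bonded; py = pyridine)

The 1 sodium counter-ion carries a total charge of +1, so each complex ion is 1−.
Ligand charges: 1×isothiocyanato (-1 each), 2×fluoro (-1 each), 1×pyridine (neutral); total -3. So Pb + (-3) = 1−, giving Pb = +2.
The complex ion is anionic, so lead takes the -ate form plumbate(II).

sodium difluoroisothiocyanato(pyridine)plumbate(II)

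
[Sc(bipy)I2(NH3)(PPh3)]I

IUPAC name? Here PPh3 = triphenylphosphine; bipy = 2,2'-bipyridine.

ammine(2,2'-bipyridine)diiodo(triphenylphosphine)scandium(III) iodide

The 1 iodide counter-ion carries a total charge of -1, so each complex ion is 1+.
Ligand charges: 2×iodo (-1 each), 1×triphenylphosphine (neutral), 1×ammine (neutral), 1×2,2'-bipyridine (neutral); total -2. So Sc + (-2) = 1+, giving Sc = +3.
Ligands are named alphabetically: ammine before bipyridine before iodo before triphenylphosphine.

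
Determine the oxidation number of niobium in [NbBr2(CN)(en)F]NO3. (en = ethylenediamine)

+5

1 nitrate outside the brackets (-1 each) → the complex ion is 1+.
Ligand charges: 1×en neutral; 1×F = -1; 2×Br = -2; 1×CN = -1; sum -4.
Nb + (-4) = 1+ ⇒ Nb is +5.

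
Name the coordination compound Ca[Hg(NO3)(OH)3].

calcium trihydroxonitratomercurate(II)

The 1 calcium counter-ion carries a total charge of +2, so each complex ion is 2−.
Ligand charges: 1×nitrato (-1 each), 3×hydroxo (-1 each); total -4. So Hg + (-4) = 2−, giving Hg = +2.
Ligands are named alphabetically: hydroxo before nitrato.
The complex ion is anionic, so mercury takes the -ate form mercurate(II).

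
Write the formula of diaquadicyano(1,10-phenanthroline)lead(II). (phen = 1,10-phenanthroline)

Ligands: 2 cyano (CN, -1), 1 1,10-phenanthroline (phen, neutral), 2 aqua (H2O, neutral). Ligand charge sum = -2.
With Pb in oxidation state +2, the complex ion is [Pb...].

[Pb(CN)2(H2O)2(phen)]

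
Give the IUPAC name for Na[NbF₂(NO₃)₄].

The 1 sodium counter-ion carries a total charge of +1, so each complex ion is 1−.
Ligand charges: 2×fluoro (-1 each), 4×nitrato (-1 each); total -6. So Nb + (-6) = 1−, giving Nb = +5.
Ligands are named alphabetically: fluoro before nitrato.
The complex ion is anionic, so niobium takes the -ate form niobate(V).

sodium difluorotetranitratoniobate(V)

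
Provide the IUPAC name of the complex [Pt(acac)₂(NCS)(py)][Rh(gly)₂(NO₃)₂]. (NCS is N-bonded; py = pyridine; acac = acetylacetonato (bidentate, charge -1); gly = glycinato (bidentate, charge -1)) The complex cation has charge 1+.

Both ions are complex: the cation is named first with the plain metal name, the anion second with the -ate form; each ion's ligands are alphabetised independently.
The complex cation is given as 1+; its ligand charges sum to -3, so Pt = +4.
A 1:1 salt means the anion carries the equal and opposite charge, 1−.
Anion: ligand charges sum to -4; for the ion to be 1−, Rh = +3.

bis(acetylacetonato)isothiocyanato(pyridine)platinum(IV) bis(glycinato)dinitratorhodate(III)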